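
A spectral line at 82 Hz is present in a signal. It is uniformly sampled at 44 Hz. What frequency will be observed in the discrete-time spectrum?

6 Hz

82 Hz mod fs = 38 Hz.
38 Hz > fs/2 = 22 Hz, folds to fs − 38 Hz = 6 Hz.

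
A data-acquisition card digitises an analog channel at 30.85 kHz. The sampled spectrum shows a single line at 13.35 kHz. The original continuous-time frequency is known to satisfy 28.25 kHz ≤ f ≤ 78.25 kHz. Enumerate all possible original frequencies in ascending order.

44.2 kHz, 48.35 kHz, 75.05 kHz

Frequencies that alias to 13.35 kHz are k·fs ± 13.35 kHz for integer k ≥ 0.
k=0: 13.35 kHz.
k=1: 17.5 kHz, 44.2 kHz.
k=2: 48.35 kHz, 75.05 kHz.
k=3: 79.2 kHz, 105.9 kHz.
Within [28.25 kHz, 78.25 kHz]: 44.2 kHz, 48.35 kHz, 75.05 kHz.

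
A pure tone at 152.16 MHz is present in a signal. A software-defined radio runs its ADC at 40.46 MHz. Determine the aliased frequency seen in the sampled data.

152.16 MHz mod fs = 30.78 MHz.
30.78 MHz > fs/2 = 20.23 MHz, folds to fs − 30.78 MHz = 9.68 MHz.

9.68 MHz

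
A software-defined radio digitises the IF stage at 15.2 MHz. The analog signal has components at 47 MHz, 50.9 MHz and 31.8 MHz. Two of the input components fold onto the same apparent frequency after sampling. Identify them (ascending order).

fs/2 = 7.6 MHz.
47 MHz mod fs = 1.4 MHz.
1.4 MHz ≤ fs/2 = 7.6 MHz, appears at 1.4 MHz.
50.9 MHz mod fs = 5.3 MHz.
5.3 MHz ≤ fs/2 = 7.6 MHz, appears at 5.3 MHz.
31.8 MHz mod fs = 1.4 MHz.
1.4 MHz ≤ fs/2 = 7.6 MHz, appears at 1.4 MHz.
31.8 MHz and 47 MHz both map to 1.4 MHz.

31.8 MHz, 47 MHz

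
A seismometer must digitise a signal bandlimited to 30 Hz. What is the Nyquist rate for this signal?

60 Hz

Nyquist rate = 2 × 30 Hz = 60 Hz.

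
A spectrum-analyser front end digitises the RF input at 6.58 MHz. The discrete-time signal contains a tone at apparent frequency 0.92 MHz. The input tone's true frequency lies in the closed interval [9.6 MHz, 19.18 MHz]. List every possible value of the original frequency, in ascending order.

Frequencies that alias to 0.92 MHz are k·fs ± 0.92 MHz for integer k ≥ 0.
k=0: 0.92 MHz.
k=1: 5.66 MHz, 7.5 MHz.
k=2: 12.24 MHz, 14.08 MHz.
k=3: 18.82 MHz, 20.66 MHz.
k=4: 25.4 MHz, 27.24 MHz.
Within [9.6 MHz, 19.18 MHz]: 12.24 MHz, 14.08 MHz, 18.82 MHz.

12.24 MHz, 14.08 MHz, 18.82 MHz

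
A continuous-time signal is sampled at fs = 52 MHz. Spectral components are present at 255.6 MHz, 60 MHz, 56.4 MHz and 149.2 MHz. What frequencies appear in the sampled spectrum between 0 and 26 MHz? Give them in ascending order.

fs/2 = 26 MHz.
255.6 MHz mod fs = 47.6 MHz.
47.6 MHz > fs/2 = 26 MHz, folds to fs − 47.6 MHz = 4.4 MHz.
60 MHz mod fs = 8 MHz.
8 MHz ≤ fs/2 = 26 MHz, appears at 8 MHz.
56.4 MHz mod fs = 4.4 MHz.
4.4 MHz ≤ fs/2 = 26 MHz, appears at 4.4 MHz.
149.2 MHz mod fs = 45.2 MHz.
45.2 MHz > fs/2 = 26 MHz, folds to fs − 45.2 MHz = 6.8 MHz.
Distinct values: {4.4 MHz, 6.8 MHz, 8 MHz}.

4.4 MHz, 6.8 MHz, 8 MHz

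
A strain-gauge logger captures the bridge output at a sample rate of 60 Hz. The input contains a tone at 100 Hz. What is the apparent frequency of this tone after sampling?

20 Hz

100 Hz mod fs = 40 Hz.
40 Hz > fs/2 = 30 Hz, folds to fs − 40 Hz = 20 Hz.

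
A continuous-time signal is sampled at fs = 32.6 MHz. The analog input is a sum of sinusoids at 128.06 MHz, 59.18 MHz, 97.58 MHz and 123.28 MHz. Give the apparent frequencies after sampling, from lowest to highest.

fs/2 = 16.3 MHz.
128.06 MHz mod fs = 30.26 MHz.
30.26 MHz > fs/2 = 16.3 MHz, folds to fs − 30.26 MHz = 2.34 MHz.
59.18 MHz mod fs = 26.58 MHz.
26.58 MHz > fs/2 = 16.3 MHz, folds to fs − 26.58 MHz = 6.02 MHz.
97.58 MHz mod fs = 32.38 MHz.
32.38 MHz > fs/2 = 16.3 MHz, folds to fs − 32.38 MHz = 0.22 MHz.
123.28 MHz mod fs = 25.48 MHz.
25.48 MHz > fs/2 = 16.3 MHz, folds to fs − 25.48 MHz = 7.12 MHz.
Distinct values: {0.22 MHz, 2.34 MHz, 6.02 MHz, 7.12 MHz}.

0.22 MHz, 2.34 MHz, 6.02 MHz, 7.12 MHz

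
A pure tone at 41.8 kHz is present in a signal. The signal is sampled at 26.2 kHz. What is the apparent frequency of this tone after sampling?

10.6 kHz

41.8 kHz mod fs = 15.6 kHz.
15.6 kHz > fs/2 = 13.1 kHz, folds to fs − 15.6 kHz = 10.6 kHz.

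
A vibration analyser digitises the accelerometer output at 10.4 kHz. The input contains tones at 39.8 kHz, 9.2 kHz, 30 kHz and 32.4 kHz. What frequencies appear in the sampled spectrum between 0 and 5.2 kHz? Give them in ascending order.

fs/2 = 5.2 kHz.
39.8 kHz mod fs = 8.6 kHz.
8.6 kHz > fs/2 = 5.2 kHz, folds to fs − 8.6 kHz = 1.8 kHz.
9.2 kHz > fs/2 = 5.2 kHz, folds to fs − 9.2 kHz = 1.2 kHz.
30 kHz mod fs = 9.2 kHz.
9.2 kHz > fs/2 = 5.2 kHz, folds to fs − 9.2 kHz = 1.2 kHz.
32.4 kHz mod fs = 1.2 kHz.
1.2 kHz ≤ fs/2 = 5.2 kHz, appears at 1.2 kHz.
Distinct values: {1.2 kHz, 1.8 kHz}.

1.2 kHz, 1.8 kHz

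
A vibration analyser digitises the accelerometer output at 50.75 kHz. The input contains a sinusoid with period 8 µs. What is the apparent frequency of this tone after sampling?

23.5 kHz

T = 8 µs → f = 1/T = 125 kHz.
125 kHz mod fs = 23.5 kHz.
23.5 kHz ≤ fs/2 = 25.375 kHz, appears at 23.5 kHz.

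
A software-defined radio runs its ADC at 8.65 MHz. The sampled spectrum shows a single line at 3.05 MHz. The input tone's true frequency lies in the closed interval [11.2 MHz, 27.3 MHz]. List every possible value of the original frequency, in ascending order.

Frequencies that alias to 3.05 MHz are k·fs ± 3.05 MHz for integer k ≥ 0.
k=0: 3.05 MHz.
k=1: 5.6 MHz, 11.7 MHz.
k=2: 14.25 MHz, 20.35 MHz.
k=3: 22.9 MHz, 29 MHz.
k=4: 31.55 MHz, 37.65 MHz.
Within [11.2 MHz, 27.3 MHz]: 11.7 MHz, 14.25 MHz, 20.35 MHz, 22.9 MHz.

11.7 MHz, 14.25 MHz, 20.35 MHz, 22.9 MHz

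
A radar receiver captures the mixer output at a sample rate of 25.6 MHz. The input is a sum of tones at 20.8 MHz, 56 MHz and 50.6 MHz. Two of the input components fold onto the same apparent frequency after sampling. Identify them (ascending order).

20.8 MHz, 56 MHz

fs/2 = 12.8 MHz.
20.8 MHz > fs/2 = 12.8 MHz, folds to fs − 20.8 MHz = 4.8 MHz.
56 MHz mod fs = 4.8 MHz.
4.8 MHz ≤ fs/2 = 12.8 MHz, appears at 4.8 MHz.
50.6 MHz mod fs = 25 MHz.
25 MHz > fs/2 = 12.8 MHz, folds to fs − 25 MHz = 0.6 MHz.
20.8 MHz and 56 MHz both map to 4.8 MHz.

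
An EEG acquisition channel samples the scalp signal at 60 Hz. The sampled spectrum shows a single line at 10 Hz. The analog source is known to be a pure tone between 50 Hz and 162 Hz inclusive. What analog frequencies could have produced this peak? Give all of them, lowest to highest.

50 Hz, 70 Hz, 110 Hz, 130 Hz

Frequencies that alias to 10 Hz are k·fs ± 10 Hz for integer k ≥ 0.
k=0: 10 Hz.
k=1: 50 Hz, 70 Hz.
k=2: 110 Hz, 130 Hz.
k=3: 170 Hz, 190 Hz.
Within [50 Hz, 162 Hz]: 50 Hz, 70 Hz, 110 Hz, 130 Hz.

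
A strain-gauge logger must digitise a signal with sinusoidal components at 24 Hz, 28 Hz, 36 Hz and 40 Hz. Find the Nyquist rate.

80 Hz

Highest-frequency component: 40 Hz.
Nyquist rate = 2 × 40 Hz = 80 Hz.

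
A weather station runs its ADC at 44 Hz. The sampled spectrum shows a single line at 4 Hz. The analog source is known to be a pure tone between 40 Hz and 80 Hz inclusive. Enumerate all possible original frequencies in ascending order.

40 Hz, 48 Hz

Frequencies that alias to 4 Hz are k·fs ± 4 Hz for integer k ≥ 0.
k=0: 4 Hz.
k=1: 40 Hz, 48 Hz.
k=2: 84 Hz, 92 Hz.
Within [40 Hz, 80 Hz]: 40 Hz, 48 Hz.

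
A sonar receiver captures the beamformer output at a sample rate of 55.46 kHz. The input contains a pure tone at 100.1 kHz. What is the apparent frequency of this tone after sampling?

10.82 kHz

100.1 kHz mod fs = 44.64 kHz.
44.64 kHz > fs/2 = 27.73 kHz, folds to fs − 44.64 kHz = 10.82 kHz.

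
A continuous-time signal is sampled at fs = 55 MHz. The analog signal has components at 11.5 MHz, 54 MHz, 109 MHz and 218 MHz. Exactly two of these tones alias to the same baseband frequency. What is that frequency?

fs/2 = 27.5 MHz.
11.5 MHz ≤ fs/2 = 27.5 MHz, passes unchanged.
54 MHz > fs/2 = 27.5 MHz, folds to fs − 54 MHz = 1 MHz.
109 MHz mod fs = 54 MHz.
54 MHz > fs/2 = 27.5 MHz, folds to fs − 54 MHz = 1 MHz.
218 MHz mod fs = 53 MHz.
53 MHz > fs/2 = 27.5 MHz, folds to fs − 53 MHz = 2 MHz.
54 MHz and 109 MHz both map to 1 MHz.

1 MHz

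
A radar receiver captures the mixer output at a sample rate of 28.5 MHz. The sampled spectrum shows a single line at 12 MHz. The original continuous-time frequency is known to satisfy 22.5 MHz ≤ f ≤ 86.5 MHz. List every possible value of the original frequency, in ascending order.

40.5 MHz, 45 MHz, 69 MHz, 73.5 MHz

Frequencies that alias to 12 MHz are k·fs ± 12 MHz for integer k ≥ 0.
k=0: 12 MHz.
k=1: 16.5 MHz, 40.5 MHz.
k=2: 45 MHz, 69 MHz.
k=3: 73.5 MHz, 97.5 MHz.
k=4: 102 MHz, 126 MHz.
Within [22.5 MHz, 86.5 MHz]: 40.5 MHz, 45 MHz, 69 MHz, 73.5 MHz.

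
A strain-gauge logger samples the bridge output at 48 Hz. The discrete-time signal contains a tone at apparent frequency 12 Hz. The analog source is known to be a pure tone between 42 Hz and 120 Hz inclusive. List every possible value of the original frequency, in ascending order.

Frequencies that alias to 12 Hz are k·fs ± 12 Hz for integer k ≥ 0.
k=0: 12 Hz.
k=1: 36 Hz, 60 Hz.
k=2: 84 Hz, 108 Hz.
k=3: 132 Hz, 156 Hz.
Within [42 Hz, 120 Hz]: 60 Hz, 84 Hz, 108 Hz.

60 Hz, 84 Hz, 108 Hz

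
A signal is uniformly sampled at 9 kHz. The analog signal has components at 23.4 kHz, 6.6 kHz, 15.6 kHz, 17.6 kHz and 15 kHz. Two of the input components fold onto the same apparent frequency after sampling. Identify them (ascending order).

fs/2 = 4.5 kHz.
23.4 kHz mod fs = 5.4 kHz.
5.4 kHz > fs/2 = 4.5 kHz, folds to fs − 5.4 kHz = 3.6 kHz.
6.6 kHz > fs/2 = 4.5 kHz, folds to fs − 6.6 kHz = 2.4 kHz.
15.6 kHz mod fs = 6.6 kHz.
6.6 kHz > fs/2 = 4.5 kHz, folds to fs − 6.6 kHz = 2.4 kHz.
17.6 kHz mod fs = 8.6 kHz.
8.6 kHz > fs/2 = 4.5 kHz, folds to fs − 8.6 kHz = 0.4 kHz.
15 kHz mod fs = 6 kHz.
6 kHz > fs/2 = 4.5 kHz, folds to fs − 6 kHz = 3 kHz.
6.6 kHz and 15.6 kHz both map to 2.4 kHz.

6.6 kHz, 15.6 kHz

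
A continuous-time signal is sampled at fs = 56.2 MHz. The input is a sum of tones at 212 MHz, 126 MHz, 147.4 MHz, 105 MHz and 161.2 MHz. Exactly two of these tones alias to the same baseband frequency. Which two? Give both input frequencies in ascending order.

105 MHz, 161.2 MHz

fs/2 = 28.1 MHz.
212 MHz mod fs = 43.4 MHz.
43.4 MHz > fs/2 = 28.1 MHz, folds to fs − 43.4 MHz = 12.8 MHz.
126 MHz mod fs = 13.6 MHz.
13.6 MHz ≤ fs/2 = 28.1 MHz, appears at 13.6 MHz.
147.4 MHz mod fs = 35 MHz.
35 MHz > fs/2 = 28.1 MHz, folds to fs − 35 MHz = 21.2 MHz.
105 MHz mod fs = 48.8 MHz.
48.8 MHz > fs/2 = 28.1 MHz, folds to fs − 48.8 MHz = 7.4 MHz.
161.2 MHz mod fs = 48.8 MHz.
48.8 MHz > fs/2 = 28.1 MHz, folds to fs − 48.8 MHz = 7.4 MHz.
105 MHz and 161.2 MHz both map to 7.4 MHz.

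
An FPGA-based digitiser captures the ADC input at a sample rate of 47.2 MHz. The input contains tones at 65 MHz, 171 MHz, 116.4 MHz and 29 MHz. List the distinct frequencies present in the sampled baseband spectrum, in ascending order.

17.8 MHz, 18.2 MHz, 22 MHz

fs/2 = 23.6 MHz.
65 MHz mod fs = 17.8 MHz.
17.8 MHz ≤ fs/2 = 23.6 MHz, appears at 17.8 MHz.
171 MHz mod fs = 29.4 MHz.
29.4 MHz > fs/2 = 23.6 MHz, folds to fs − 29.4 MHz = 17.8 MHz.
116.4 MHz mod fs = 22 MHz.
22 MHz ≤ fs/2 = 23.6 MHz, appears at 22 MHz.
29 MHz > fs/2 = 23.6 MHz, folds to fs − 29 MHz = 18.2 MHz.
Distinct values: {17.8 MHz, 18.2 MHz, 22 MHz}.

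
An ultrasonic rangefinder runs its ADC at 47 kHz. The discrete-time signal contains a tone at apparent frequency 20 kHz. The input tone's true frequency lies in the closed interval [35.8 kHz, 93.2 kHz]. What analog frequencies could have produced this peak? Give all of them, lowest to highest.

Frequencies that alias to 20 kHz are k·fs ± 20 kHz for integer k ≥ 0.
k=0: 20 kHz.
k=1: 27 kHz, 67 kHz.
k=2: 74 kHz, 114 kHz.
k=3: 121 kHz, 161 kHz.
Within [35.8 kHz, 93.2 kHz]: 67 kHz, 74 kHz.

67 kHz, 74 kHz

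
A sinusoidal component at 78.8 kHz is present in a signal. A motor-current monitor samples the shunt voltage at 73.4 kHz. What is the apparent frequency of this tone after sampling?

78.8 kHz mod fs = 5.4 kHz.
5.4 kHz ≤ fs/2 = 36.7 kHz, appears at 5.4 kHz.

5.4 kHz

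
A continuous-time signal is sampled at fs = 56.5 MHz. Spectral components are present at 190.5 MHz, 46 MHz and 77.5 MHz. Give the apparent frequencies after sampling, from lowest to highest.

10.5 MHz, 21 MHz

fs/2 = 28.25 MHz.
190.5 MHz mod fs = 21 MHz.
21 MHz ≤ fs/2 = 28.25 MHz, appears at 21 MHz.
46 MHz > fs/2 = 28.25 MHz, folds to fs − 46 MHz = 10.5 MHz.
77.5 MHz mod fs = 21 MHz.
21 MHz ≤ fs/2 = 28.25 MHz, appears at 21 MHz.
Distinct values: {10.5 MHz, 21 MHz}.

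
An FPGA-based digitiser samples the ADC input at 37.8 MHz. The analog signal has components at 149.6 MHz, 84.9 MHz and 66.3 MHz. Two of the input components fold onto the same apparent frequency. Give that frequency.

fs/2 = 18.9 MHz.
149.6 MHz mod fs = 36.2 MHz.
36.2 MHz > fs/2 = 18.9 MHz, folds to fs − 36.2 MHz = 1.6 MHz.
84.9 MHz mod fs = 9.3 MHz.
9.3 MHz ≤ fs/2 = 18.9 MHz, appears at 9.3 MHz.
66.3 MHz mod fs = 28.5 MHz.
28.5 MHz > fs/2 = 18.9 MHz, folds to fs − 28.5 MHz = 9.3 MHz.
66.3 MHz and 84.9 MHz both map to 9.3 MHz.

9.3 MHz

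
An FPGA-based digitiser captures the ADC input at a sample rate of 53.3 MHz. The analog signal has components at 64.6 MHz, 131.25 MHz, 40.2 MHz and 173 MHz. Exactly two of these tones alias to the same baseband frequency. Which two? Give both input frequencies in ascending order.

40.2 MHz, 173 MHz

fs/2 = 26.65 MHz.
64.6 MHz mod fs = 11.3 MHz.
11.3 MHz ≤ fs/2 = 26.65 MHz, appears at 11.3 MHz.
131.25 MHz mod fs = 24.65 MHz.
24.65 MHz ≤ fs/2 = 26.65 MHz, appears at 24.65 MHz.
40.2 MHz > fs/2 = 26.65 MHz, folds to fs − 40.2 MHz = 13.1 MHz.
173 MHz mod fs = 13.1 MHz.
13.1 MHz ≤ fs/2 = 26.65 MHz, appears at 13.1 MHz.
40.2 MHz and 173 MHz both map to 13.1 MHz.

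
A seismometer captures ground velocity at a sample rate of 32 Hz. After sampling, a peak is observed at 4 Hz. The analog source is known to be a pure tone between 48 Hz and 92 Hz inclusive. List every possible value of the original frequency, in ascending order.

60 Hz, 68 Hz, 92 Hz

Frequencies that alias to 4 Hz are k·fs ± 4 Hz for integer k ≥ 0.
k=0: 4 Hz.
k=1: 28 Hz, 36 Hz.
k=2: 60 Hz, 68 Hz.
k=3: 92 Hz, 100 Hz.
k=4: 124 Hz, 132 Hz.
Within [48 Hz, 92 Hz]: 60 Hz, 68 Hz, 92 Hz.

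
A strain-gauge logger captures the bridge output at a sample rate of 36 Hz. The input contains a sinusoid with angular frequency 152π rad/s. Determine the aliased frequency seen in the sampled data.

ω = 152π rad/s → f = ω/(2π) = 76 Hz.
76 Hz mod fs = 4 Hz.
4 Hz ≤ fs/2 = 18 Hz, appears at 4 Hz.

4 Hz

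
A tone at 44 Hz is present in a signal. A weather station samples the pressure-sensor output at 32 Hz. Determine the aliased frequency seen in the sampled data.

44 Hz mod fs = 12 Hz.
12 Hz ≤ fs/2 = 16 Hz, appears at 12 Hz.

12 Hz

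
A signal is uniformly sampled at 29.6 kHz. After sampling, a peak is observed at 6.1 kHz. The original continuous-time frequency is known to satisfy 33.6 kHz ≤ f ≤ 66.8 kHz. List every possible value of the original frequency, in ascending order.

35.7 kHz, 53.1 kHz, 65.3 kHz

Frequencies that alias to 6.1 kHz are k·fs ± 6.1 kHz for integer k ≥ 0.
k=0: 6.1 kHz.
k=1: 23.5 kHz, 35.7 kHz.
k=2: 53.1 kHz, 65.3 kHz.
k=3: 82.7 kHz, 94.9 kHz.
Within [33.6 kHz, 66.8 kHz]: 35.7 kHz, 53.1 kHz, 65.3 kHz.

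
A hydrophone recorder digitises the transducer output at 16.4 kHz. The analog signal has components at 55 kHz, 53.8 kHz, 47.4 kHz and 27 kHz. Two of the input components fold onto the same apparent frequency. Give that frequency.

5.8 kHz

fs/2 = 8.2 kHz.
55 kHz mod fs = 5.8 kHz.
5.8 kHz ≤ fs/2 = 8.2 kHz, appears at 5.8 kHz.
53.8 kHz mod fs = 4.6 kHz.
4.6 kHz ≤ fs/2 = 8.2 kHz, appears at 4.6 kHz.
47.4 kHz mod fs = 14.6 kHz.
14.6 kHz > fs/2 = 8.2 kHz, folds to fs − 14.6 kHz = 1.8 kHz.
27 kHz mod fs = 10.6 kHz.
10.6 kHz > fs/2 = 8.2 kHz, folds to fs − 10.6 kHz = 5.8 kHz.
27 kHz and 55 kHz both map to 5.8 kHz.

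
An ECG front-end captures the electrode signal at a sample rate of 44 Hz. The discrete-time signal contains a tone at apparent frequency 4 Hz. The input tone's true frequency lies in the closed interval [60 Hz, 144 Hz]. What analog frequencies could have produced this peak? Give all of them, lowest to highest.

84 Hz, 92 Hz, 128 Hz, 136 Hz

Frequencies that alias to 4 Hz are k·fs ± 4 Hz for integer k ≥ 0.
k=0: 4 Hz.
k=1: 40 Hz, 48 Hz.
k=2: 84 Hz, 92 Hz.
k=3: 128 Hz, 136 Hz.
k=4: 172 Hz, 180 Hz.
Within [60 Hz, 144 Hz]: 84 Hz, 92 Hz, 128 Hz, 136 Hz.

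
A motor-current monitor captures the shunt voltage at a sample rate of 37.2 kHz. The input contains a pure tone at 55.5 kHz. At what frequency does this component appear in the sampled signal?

55.5 kHz mod fs = 18.3 kHz.
18.3 kHz ≤ fs/2 = 18.6 kHz, appears at 18.3 kHz.

18.3 kHz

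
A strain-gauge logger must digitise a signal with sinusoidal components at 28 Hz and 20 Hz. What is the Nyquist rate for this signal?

56 Hz

Highest-frequency component: 28 Hz.
Nyquist rate = 2 × 28 Hz = 56 Hz.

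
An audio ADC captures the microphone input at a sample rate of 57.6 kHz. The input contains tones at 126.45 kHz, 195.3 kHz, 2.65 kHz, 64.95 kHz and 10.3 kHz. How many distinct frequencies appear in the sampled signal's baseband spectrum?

fs/2 = 28.8 kHz.
126.45 kHz mod fs = 11.25 kHz.
11.25 kHz ≤ fs/2 = 28.8 kHz, appears at 11.25 kHz.
195.3 kHz mod fs = 22.5 kHz.
22.5 kHz ≤ fs/2 = 28.8 kHz, appears at 22.5 kHz.
2.65 kHz ≤ fs/2 = 28.8 kHz, passes unchanged.
64.95 kHz mod fs = 7.35 kHz.
7.35 kHz ≤ fs/2 = 28.8 kHz, appears at 7.35 kHz.
10.3 kHz ≤ fs/2 = 28.8 kHz, passes unchanged.
Distinct values: {2.65 kHz, 7.35 kHz, 10.3 kHz, 11.25 kHz, 22.5 kHz} → 5.

5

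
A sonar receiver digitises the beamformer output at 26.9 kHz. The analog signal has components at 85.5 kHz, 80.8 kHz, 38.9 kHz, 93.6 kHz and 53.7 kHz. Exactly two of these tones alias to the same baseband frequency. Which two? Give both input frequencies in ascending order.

53.7 kHz, 80.8 kHz

fs/2 = 13.45 kHz.
85.5 kHz mod fs = 4.8 kHz.
4.8 kHz ≤ fs/2 = 13.45 kHz, appears at 4.8 kHz.
80.8 kHz mod fs = 0.1 kHz.
0.1 kHz ≤ fs/2 = 13.45 kHz, appears at 0.1 kHz.
38.9 kHz mod fs = 12 kHz.
12 kHz ≤ fs/2 = 13.45 kHz, appears at 12 kHz.
93.6 kHz mod fs = 12.9 kHz.
12.9 kHz ≤ fs/2 = 13.45 kHz, appears at 12.9 kHz.
53.7 kHz mod fs = 26.8 kHz.
26.8 kHz > fs/2 = 13.45 kHz, folds to fs − 26.8 kHz = 0.1 kHz.
53.7 kHz and 80.8 kHz both map to 0.1 kHz.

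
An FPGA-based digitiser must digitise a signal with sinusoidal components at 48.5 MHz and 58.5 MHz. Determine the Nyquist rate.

Highest-frequency component: 58.5 MHz.
Nyquist rate = 2 × 58.5 MHz = 117 MHz.

117 MHz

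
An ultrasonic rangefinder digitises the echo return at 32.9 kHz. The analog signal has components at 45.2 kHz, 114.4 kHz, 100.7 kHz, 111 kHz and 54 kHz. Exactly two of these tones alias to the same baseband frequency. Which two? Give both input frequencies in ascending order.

45.2 kHz, 111 kHz

fs/2 = 16.45 kHz.
45.2 kHz mod fs = 12.3 kHz.
12.3 kHz ≤ fs/2 = 16.45 kHz, appears at 12.3 kHz.
114.4 kHz mod fs = 15.7 kHz.
15.7 kHz ≤ fs/2 = 16.45 kHz, appears at 15.7 kHz.
100.7 kHz mod fs = 2 kHz.
2 kHz ≤ fs/2 = 16.45 kHz, appears at 2 kHz.
111 kHz mod fs = 12.3 kHz.
12.3 kHz ≤ fs/2 = 16.45 kHz, appears at 12.3 kHz.
54 kHz mod fs = 21.1 kHz.
21.1 kHz > fs/2 = 16.45 kHz, folds to fs − 21.1 kHz = 11.8 kHz.
45.2 kHz and 111 kHz both map to 12.3 kHz.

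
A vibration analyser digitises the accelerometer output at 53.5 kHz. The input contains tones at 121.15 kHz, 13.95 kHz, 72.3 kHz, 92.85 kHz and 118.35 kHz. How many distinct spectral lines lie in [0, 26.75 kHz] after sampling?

4

fs/2 = 26.75 kHz.
121.15 kHz mod fs = 14.15 kHz.
14.15 kHz ≤ fs/2 = 26.75 kHz, appears at 14.15 kHz.
13.95 kHz ≤ fs/2 = 26.75 kHz, passes unchanged.
72.3 kHz mod fs = 18.8 kHz.
18.8 kHz ≤ fs/2 = 26.75 kHz, appears at 18.8 kHz.
92.85 kHz mod fs = 39.35 kHz.
39.35 kHz > fs/2 = 26.75 kHz, folds to fs − 39.35 kHz = 14.15 kHz.
118.35 kHz mod fs = 11.35 kHz.
11.35 kHz ≤ fs/2 = 26.75 kHz, appears at 11.35 kHz.
Distinct values: {11.35 kHz, 13.95 kHz, 14.15 kHz, 18.8 kHz} → 4.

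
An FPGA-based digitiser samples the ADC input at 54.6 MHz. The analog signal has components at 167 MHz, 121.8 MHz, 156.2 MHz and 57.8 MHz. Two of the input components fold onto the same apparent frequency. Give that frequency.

fs/2 = 27.3 MHz.
167 MHz mod fs = 3.2 MHz.
3.2 MHz ≤ fs/2 = 27.3 MHz, appears at 3.2 MHz.
121.8 MHz mod fs = 12.6 MHz.
12.6 MHz ≤ fs/2 = 27.3 MHz, appears at 12.6 MHz.
156.2 MHz mod fs = 47 MHz.
47 MHz > fs/2 = 27.3 MHz, folds to fs − 47 MHz = 7.6 MHz.
57.8 MHz mod fs = 3.2 MHz.
3.2 MHz ≤ fs/2 = 27.3 MHz, appears at 3.2 MHz.
57.8 MHz and 167 MHz both map to 3.2 MHz.

3.2 MHz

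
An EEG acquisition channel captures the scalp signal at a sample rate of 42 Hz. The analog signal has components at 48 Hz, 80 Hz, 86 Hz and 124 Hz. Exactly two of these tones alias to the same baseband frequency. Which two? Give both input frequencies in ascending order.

fs/2 = 21 Hz.
48 Hz mod fs = 6 Hz.
6 Hz ≤ fs/2 = 21 Hz, appears at 6 Hz.
80 Hz mod fs = 38 Hz.
38 Hz > fs/2 = 21 Hz, folds to fs − 38 Hz = 4 Hz.
86 Hz mod fs = 2 Hz.
2 Hz ≤ fs/2 = 21 Hz, appears at 2 Hz.
124 Hz mod fs = 40 Hz.
40 Hz > fs/2 = 21 Hz, folds to fs − 40 Hz = 2 Hz.
86 Hz and 124 Hz both map to 2 Hz.

86 Hz, 124 Hz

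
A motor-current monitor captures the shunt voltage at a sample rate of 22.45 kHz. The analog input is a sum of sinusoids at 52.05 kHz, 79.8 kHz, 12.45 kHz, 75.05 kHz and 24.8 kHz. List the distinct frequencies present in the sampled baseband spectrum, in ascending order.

2.35 kHz, 7.15 kHz, 7.7 kHz, 10 kHz

fs/2 = 11.225 kHz.
52.05 kHz mod fs = 7.15 kHz.
7.15 kHz ≤ fs/2 = 11.225 kHz, appears at 7.15 kHz.
79.8 kHz mod fs = 12.45 kHz.
12.45 kHz > fs/2 = 11.225 kHz, folds to fs − 12.45 kHz = 10 kHz.
12.45 kHz > fs/2 = 11.225 kHz, folds to fs − 12.45 kHz = 10 kHz.
75.05 kHz mod fs = 7.7 kHz.
7.7 kHz ≤ fs/2 = 11.225 kHz, appears at 7.7 kHz.
24.8 kHz mod fs = 2.35 kHz.
2.35 kHz ≤ fs/2 = 11.225 kHz, appears at 2.35 kHz.
Distinct values: {2.35 kHz, 7.15 kHz, 7.7 kHz, 10 kHz}.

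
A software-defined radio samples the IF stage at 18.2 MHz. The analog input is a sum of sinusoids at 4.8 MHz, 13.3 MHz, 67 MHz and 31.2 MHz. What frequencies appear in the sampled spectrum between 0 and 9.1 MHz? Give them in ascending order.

4.8 MHz, 4.9 MHz, 5.2 MHz, 5.8 MHz

fs/2 = 9.1 MHz.
4.8 MHz ≤ fs/2 = 9.1 MHz, passes unchanged.
13.3 MHz > fs/2 = 9.1 MHz, folds to fs − 13.3 MHz = 4.9 MHz.
67 MHz mod fs = 12.4 MHz.
12.4 MHz > fs/2 = 9.1 MHz, folds to fs − 12.4 MHz = 5.8 MHz.
31.2 MHz mod fs = 13 MHz.
13 MHz > fs/2 = 9.1 MHz, folds to fs − 13 MHz = 5.2 MHz.
Distinct values: {4.8 MHz, 4.9 MHz, 5.2 MHz, 5.8 MHz}.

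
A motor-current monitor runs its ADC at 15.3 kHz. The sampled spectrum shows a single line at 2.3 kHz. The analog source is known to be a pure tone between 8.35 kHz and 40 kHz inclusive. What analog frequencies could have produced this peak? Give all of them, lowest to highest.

13 kHz, 17.6 kHz, 28.3 kHz, 32.9 kHz

Frequencies that alias to 2.3 kHz are k·fs ± 2.3 kHz for integer k ≥ 0.
k=0: 2.3 kHz.
k=1: 13 kHz, 17.6 kHz.
k=2: 28.3 kHz, 32.9 kHz.
k=3: 43.6 kHz, 48.2 kHz.
Within [8.35 kHz, 40 kHz]: 13 kHz, 17.6 kHz, 28.3 kHz, 32.9 kHz.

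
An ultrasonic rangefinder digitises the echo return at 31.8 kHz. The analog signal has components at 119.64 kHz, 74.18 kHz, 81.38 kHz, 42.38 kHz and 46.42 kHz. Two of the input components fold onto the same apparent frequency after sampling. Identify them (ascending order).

fs/2 = 15.9 kHz.
119.64 kHz mod fs = 24.24 kHz.
24.24 kHz > fs/2 = 15.9 kHz, folds to fs − 24.24 kHz = 7.56 kHz.
74.18 kHz mod fs = 10.58 kHz.
10.58 kHz ≤ fs/2 = 15.9 kHz, appears at 10.58 kHz.
81.38 kHz mod fs = 17.78 kHz.
17.78 kHz > fs/2 = 15.9 kHz, folds to fs − 17.78 kHz = 14.02 kHz.
42.38 kHz mod fs = 10.58 kHz.
10.58 kHz ≤ fs/2 = 15.9 kHz, appears at 10.58 kHz.
46.42 kHz mod fs = 14.62 kHz.
14.62 kHz ≤ fs/2 = 15.9 kHz, appears at 14.62 kHz.
42.38 kHz and 74.18 kHz both map to 10.58 kHz.

42.38 kHz, 74.18 kHz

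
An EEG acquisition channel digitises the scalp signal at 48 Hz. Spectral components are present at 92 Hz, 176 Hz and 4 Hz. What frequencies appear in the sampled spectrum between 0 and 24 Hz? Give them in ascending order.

fs/2 = 24 Hz.
92 Hz mod fs = 44 Hz.
44 Hz > fs/2 = 24 Hz, folds to fs − 44 Hz = 4 Hz.
176 Hz mod fs = 32 Hz.
32 Hz > fs/2 = 24 Hz, folds to fs − 32 Hz = 16 Hz.
4 Hz ≤ fs/2 = 24 Hz, passes unchanged.
Distinct values: {4 Hz, 16 Hz}.

4 Hz, 16 Hz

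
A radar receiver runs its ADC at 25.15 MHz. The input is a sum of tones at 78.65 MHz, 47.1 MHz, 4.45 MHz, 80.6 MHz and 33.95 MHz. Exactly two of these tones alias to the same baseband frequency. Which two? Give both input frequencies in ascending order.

47.1 MHz, 78.65 MHz

fs/2 = 12.575 MHz.
78.65 MHz mod fs = 3.2 MHz.
3.2 MHz ≤ fs/2 = 12.575 MHz, appears at 3.2 MHz.
47.1 MHz mod fs = 21.95 MHz.
21.95 MHz > fs/2 = 12.575 MHz, folds to fs − 21.95 MHz = 3.2 MHz.
4.45 MHz ≤ fs/2 = 12.575 MHz, passes unchanged.
80.6 MHz mod fs = 5.15 MHz.
5.15 MHz ≤ fs/2 = 12.575 MHz, appears at 5.15 MHz.
33.95 MHz mod fs = 8.8 MHz.
8.8 MHz ≤ fs/2 = 12.575 MHz, appears at 8.8 MHz.
47.1 MHz and 78.65 MHz both map to 3.2 MHz.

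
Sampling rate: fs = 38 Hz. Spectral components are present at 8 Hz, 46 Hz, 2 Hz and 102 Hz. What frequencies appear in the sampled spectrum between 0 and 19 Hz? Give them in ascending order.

2 Hz, 8 Hz, 12 Hz

fs/2 = 19 Hz.
8 Hz ≤ fs/2 = 19 Hz, passes unchanged.
46 Hz mod fs = 8 Hz.
8 Hz ≤ fs/2 = 19 Hz, appears at 8 Hz.
2 Hz ≤ fs/2 = 19 Hz, passes unchanged.
102 Hz mod fs = 26 Hz.
26 Hz > fs/2 = 19 Hz, folds to fs − 26 Hz = 12 Hz.
Distinct values: {2 Hz, 8 Hz, 12 Hz}.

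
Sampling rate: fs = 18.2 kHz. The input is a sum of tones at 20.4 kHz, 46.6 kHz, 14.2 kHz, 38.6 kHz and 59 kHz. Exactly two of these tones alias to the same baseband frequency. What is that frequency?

2.2 kHz

fs/2 = 9.1 kHz.
20.4 kHz mod fs = 2.2 kHz.
2.2 kHz ≤ fs/2 = 9.1 kHz, appears at 2.2 kHz.
46.6 kHz mod fs = 10.2 kHz.
10.2 kHz > fs/2 = 9.1 kHz, folds to fs − 10.2 kHz = 8 kHz.
14.2 kHz > fs/2 = 9.1 kHz, folds to fs − 14.2 kHz = 4 kHz.
38.6 kHz mod fs = 2.2 kHz.
2.2 kHz ≤ fs/2 = 9.1 kHz, appears at 2.2 kHz.
59 kHz mod fs = 4.4 kHz.
4.4 kHz ≤ fs/2 = 9.1 kHz, appears at 4.4 kHz.
20.4 kHz and 38.6 kHz both map to 2.2 kHz.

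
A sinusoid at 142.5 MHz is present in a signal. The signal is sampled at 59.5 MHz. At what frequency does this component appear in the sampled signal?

23.5 MHz

142.5 MHz mod fs = 23.5 MHz.
23.5 MHz ≤ fs/2 = 29.75 MHz, appears at 23.5 MHz.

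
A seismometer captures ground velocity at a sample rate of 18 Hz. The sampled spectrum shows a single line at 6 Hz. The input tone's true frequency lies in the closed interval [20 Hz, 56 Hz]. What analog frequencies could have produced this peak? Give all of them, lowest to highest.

24 Hz, 30 Hz, 42 Hz, 48 Hz

Frequencies that alias to 6 Hz are k·fs ± 6 Hz for integer k ≥ 0.
k=0: 6 Hz.
k=1: 12 Hz, 24 Hz.
k=2: 30 Hz, 42 Hz.
k=3: 48 Hz, 60 Hz.
k=4: 66 Hz, 78 Hz.
Within [20 Hz, 56 Hz]: 24 Hz, 30 Hz, 42 Hz, 48 Hz.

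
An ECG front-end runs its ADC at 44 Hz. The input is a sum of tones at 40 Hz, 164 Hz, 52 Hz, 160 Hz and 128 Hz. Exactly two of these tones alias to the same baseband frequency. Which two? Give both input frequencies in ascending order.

fs/2 = 22 Hz.
40 Hz > fs/2 = 22 Hz, folds to fs − 40 Hz = 4 Hz.
164 Hz mod fs = 32 Hz.
32 Hz > fs/2 = 22 Hz, folds to fs − 32 Hz = 12 Hz.
52 Hz mod fs = 8 Hz.
8 Hz ≤ fs/2 = 22 Hz, appears at 8 Hz.
160 Hz mod fs = 28 Hz.
28 Hz > fs/2 = 22 Hz, folds to fs − 28 Hz = 16 Hz.
128 Hz mod fs = 40 Hz.
40 Hz > fs/2 = 22 Hz, folds to fs − 40 Hz = 4 Hz.
40 Hz and 128 Hz both map to 4 Hz.

40 Hz, 128 Hz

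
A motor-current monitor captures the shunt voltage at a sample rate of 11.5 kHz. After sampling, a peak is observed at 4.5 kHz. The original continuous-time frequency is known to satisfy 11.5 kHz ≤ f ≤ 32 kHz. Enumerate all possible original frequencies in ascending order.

Frequencies that alias to 4.5 kHz are k·fs ± 4.5 kHz for integer k ≥ 0.
k=0: 4.5 kHz.
k=1: 7 kHz, 16 kHz.
k=2: 18.5 kHz, 27.5 kHz.
k=3: 30 kHz, 39 kHz.
k=4: 41.5 kHz, 50.5 kHz.
Within [11.5 kHz, 32 kHz]: 16 kHz, 18.5 kHz, 27.5 kHz, 30 kHz.

16 kHz, 18.5 kHz, 27.5 kHz, 30 kHz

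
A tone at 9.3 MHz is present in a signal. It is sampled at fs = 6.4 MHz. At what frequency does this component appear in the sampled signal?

2.9 MHz

9.3 MHz mod fs = 2.9 MHz.
2.9 MHz ≤ fs/2 = 3.2 MHz, appears at 2.9 MHz.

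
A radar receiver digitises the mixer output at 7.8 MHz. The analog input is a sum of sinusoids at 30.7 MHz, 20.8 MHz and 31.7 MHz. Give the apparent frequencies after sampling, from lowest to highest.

fs/2 = 3.9 MHz.
30.7 MHz mod fs = 7.3 MHz.
7.3 MHz > fs/2 = 3.9 MHz, folds to fs − 7.3 MHz = 0.5 MHz.
20.8 MHz mod fs = 5.2 MHz.
5.2 MHz > fs/2 = 3.9 MHz, folds to fs − 5.2 MHz = 2.6 MHz.
31.7 MHz mod fs = 0.5 MHz.
0.5 MHz ≤ fs/2 = 3.9 MHz, appears at 0.5 MHz.
Distinct values: {0.5 MHz, 2.6 MHz}.

0.5 MHz, 2.6 MHz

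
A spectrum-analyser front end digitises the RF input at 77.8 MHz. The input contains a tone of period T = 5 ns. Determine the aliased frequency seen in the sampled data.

33.4 MHz

T = 5 ns → f = 1/T = 200 MHz.
200 MHz mod fs = 44.4 MHz.
44.4 MHz > fs/2 = 38.9 MHz, folds to fs − 44.4 MHz = 33.4 MHz.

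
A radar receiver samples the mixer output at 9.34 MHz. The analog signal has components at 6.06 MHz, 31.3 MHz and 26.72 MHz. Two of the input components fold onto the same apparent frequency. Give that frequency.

3.28 MHz

fs/2 = 4.67 MHz.
6.06 MHz > fs/2 = 4.67 MHz, folds to fs − 6.06 MHz = 3.28 MHz.
31.3 MHz mod fs = 3.28 MHz.
3.28 MHz ≤ fs/2 = 4.67 MHz, appears at 3.28 MHz.
26.72 MHz mod fs = 8.04 MHz.
8.04 MHz > fs/2 = 4.67 MHz, folds to fs − 8.04 MHz = 1.3 MHz.
6.06 MHz and 31.3 MHz both map to 3.28 MHz.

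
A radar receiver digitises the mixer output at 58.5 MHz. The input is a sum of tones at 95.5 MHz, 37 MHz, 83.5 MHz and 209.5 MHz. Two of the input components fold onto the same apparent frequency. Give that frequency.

21.5 MHz

fs/2 = 29.25 MHz.
95.5 MHz mod fs = 37 MHz.
37 MHz > fs/2 = 29.25 MHz, folds to fs − 37 MHz = 21.5 MHz.
37 MHz > fs/2 = 29.25 MHz, folds to fs − 37 MHz = 21.5 MHz.
83.5 MHz mod fs = 25 MHz.
25 MHz ≤ fs/2 = 29.25 MHz, appears at 25 MHz.
209.5 MHz mod fs = 34 MHz.
34 MHz > fs/2 = 29.25 MHz, folds to fs − 34 MHz = 24.5 MHz.
37 MHz and 95.5 MHz both map to 21.5 MHz.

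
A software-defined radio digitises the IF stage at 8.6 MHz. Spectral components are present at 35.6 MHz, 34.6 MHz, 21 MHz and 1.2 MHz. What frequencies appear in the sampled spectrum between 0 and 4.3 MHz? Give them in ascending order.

fs/2 = 4.3 MHz.
35.6 MHz mod fs = 1.2 MHz.
1.2 MHz ≤ fs/2 = 4.3 MHz, appears at 1.2 MHz.
34.6 MHz mod fs = 0.2 MHz.
0.2 MHz ≤ fs/2 = 4.3 MHz, appears at 0.2 MHz.
21 MHz mod fs = 3.8 MHz.
3.8 MHz ≤ fs/2 = 4.3 MHz, appears at 3.8 MHz.
1.2 MHz ≤ fs/2 = 4.3 MHz, passes unchanged.
Distinct values: {0.2 MHz, 1.2 MHz, 3.8 MHz}.

0.2 MHz, 1.2 MHz, 3.8 MHz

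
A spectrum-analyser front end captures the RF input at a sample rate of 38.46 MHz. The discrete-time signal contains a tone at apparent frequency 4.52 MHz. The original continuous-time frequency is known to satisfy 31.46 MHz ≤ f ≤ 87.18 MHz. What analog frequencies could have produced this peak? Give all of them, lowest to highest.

33.94 MHz, 42.98 MHz, 72.4 MHz, 81.44 MHz

Frequencies that alias to 4.52 MHz are k·fs ± 4.52 MHz for integer k ≥ 0.
k=0: 4.52 MHz.
k=1: 33.94 MHz, 42.98 MHz.
k=2: 72.4 MHz, 81.44 MHz.
k=3: 110.86 MHz, 119.9 MHz.
Within [31.46 MHz, 87.18 MHz]: 33.94 MHz, 42.98 MHz, 72.4 MHz, 81.44 MHz.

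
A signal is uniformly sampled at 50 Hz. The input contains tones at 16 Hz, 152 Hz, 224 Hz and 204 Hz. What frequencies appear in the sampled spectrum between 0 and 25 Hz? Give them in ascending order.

fs/2 = 25 Hz.
16 Hz ≤ fs/2 = 25 Hz, passes unchanged.
152 Hz mod fs = 2 Hz.
2 Hz ≤ fs/2 = 25 Hz, appears at 2 Hz.
224 Hz mod fs = 24 Hz.
24 Hz ≤ fs/2 = 25 Hz, appears at 24 Hz.
204 Hz mod fs = 4 Hz.
4 Hz ≤ fs/2 = 25 Hz, appears at 4 Hz.
Distinct values: {2 Hz, 4 Hz, 16 Hz, 24 Hz}.

2 Hz, 4 Hz, 16 Hz, 24 Hz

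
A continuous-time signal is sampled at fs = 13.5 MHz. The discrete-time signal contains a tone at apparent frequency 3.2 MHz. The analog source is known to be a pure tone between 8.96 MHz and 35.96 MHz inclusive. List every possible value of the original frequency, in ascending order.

10.3 MHz, 16.7 MHz, 23.8 MHz, 30.2 MHz

Frequencies that alias to 3.2 MHz are k·fs ± 3.2 MHz for integer k ≥ 0.
k=0: 3.2 MHz.
k=1: 10.3 MHz, 16.7 MHz.
k=2: 23.8 MHz, 30.2 MHz.
k=3: 37.3 MHz, 43.7 MHz.
Within [8.96 MHz, 35.96 MHz]: 10.3 MHz, 16.7 MHz, 23.8 MHz, 30.2 MHz.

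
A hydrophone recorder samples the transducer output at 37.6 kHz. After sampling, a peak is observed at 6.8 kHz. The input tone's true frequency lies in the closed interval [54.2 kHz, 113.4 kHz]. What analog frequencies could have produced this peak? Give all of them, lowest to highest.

68.4 kHz, 82 kHz, 106 kHz

Frequencies that alias to 6.8 kHz are k·fs ± 6.8 kHz for integer k ≥ 0.
k=0: 6.8 kHz.
k=1: 30.8 kHz, 44.4 kHz.
k=2: 68.4 kHz, 82 kHz.
k=3: 106 kHz, 119.6 kHz.
k=4: 143.6 kHz, 157.2 kHz.
Within [54.2 kHz, 113.4 kHz]: 68.4 kHz, 82 kHz, 106 kHz.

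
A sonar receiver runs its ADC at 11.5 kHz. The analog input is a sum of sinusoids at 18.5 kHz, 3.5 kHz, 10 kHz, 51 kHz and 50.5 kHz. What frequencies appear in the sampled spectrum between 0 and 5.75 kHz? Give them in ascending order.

fs/2 = 5.75 kHz.
18.5 kHz mod fs = 7 kHz.
7 kHz > fs/2 = 5.75 kHz, folds to fs − 7 kHz = 4.5 kHz.
3.5 kHz ≤ fs/2 = 5.75 kHz, passes unchanged.
10 kHz > fs/2 = 5.75 kHz, folds to fs − 10 kHz = 1.5 kHz.
51 kHz mod fs = 5 kHz.
5 kHz ≤ fs/2 = 5.75 kHz, appears at 5 kHz.
50.5 kHz mod fs = 4.5 kHz.
4.5 kHz ≤ fs/2 = 5.75 kHz, appears at 4.5 kHz.
Distinct values: {1.5 kHz, 3.5 kHz, 4.5 kHz, 5 kHz}.

1.5 kHz, 3.5 kHz, 4.5 kHz, 5 kHz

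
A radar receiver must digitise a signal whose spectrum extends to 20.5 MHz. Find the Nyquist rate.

Nyquist rate = 2 × 20.5 MHz = 41 MHz.

41 MHz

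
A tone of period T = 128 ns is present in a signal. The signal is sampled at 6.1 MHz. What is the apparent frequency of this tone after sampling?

T = 128 ns → f = 1/T = 7.8125 MHz.
7.8125 MHz mod fs = 1.7125 MHz.
1.7125 MHz ≤ fs/2 = 3.05 MHz, appears at 1.7125 MHz.

1.7125 MHz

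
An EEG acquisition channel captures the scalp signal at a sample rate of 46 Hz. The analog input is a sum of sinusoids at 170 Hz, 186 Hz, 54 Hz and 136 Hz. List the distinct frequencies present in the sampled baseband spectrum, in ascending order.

fs/2 = 23 Hz.
170 Hz mod fs = 32 Hz.
32 Hz > fs/2 = 23 Hz, folds to fs − 32 Hz = 14 Hz.
186 Hz mod fs = 2 Hz.
2 Hz ≤ fs/2 = 23 Hz, appears at 2 Hz.
54 Hz mod fs = 8 Hz.
8 Hz ≤ fs/2 = 23 Hz, appears at 8 Hz.
136 Hz mod fs = 44 Hz.
44 Hz > fs/2 = 23 Hz, folds to fs − 44 Hz = 2 Hz.
Distinct values: {2 Hz, 8 Hz, 14 Hz}.

2 Hz, 8 Hz, 14 Hz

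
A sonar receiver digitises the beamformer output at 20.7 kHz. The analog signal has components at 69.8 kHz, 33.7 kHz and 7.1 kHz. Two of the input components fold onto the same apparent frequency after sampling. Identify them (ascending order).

fs/2 = 10.35 kHz.
69.8 kHz mod fs = 7.7 kHz.
7.7 kHz ≤ fs/2 = 10.35 kHz, appears at 7.7 kHz.
33.7 kHz mod fs = 13 kHz.
13 kHz > fs/2 = 10.35 kHz, folds to fs − 13 kHz = 7.7 kHz.
7.1 kHz ≤ fs/2 = 10.35 kHz, passes unchanged.
33.7 kHz and 69.8 kHz both map to 7.7 kHz.

33.7 kHz, 69.8 kHz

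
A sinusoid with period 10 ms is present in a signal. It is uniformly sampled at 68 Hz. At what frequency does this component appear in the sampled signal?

T = 10 ms → f = 1/T = 100 Hz.
100 Hz mod fs = 32 Hz.
32 Hz ≤ fs/2 = 34 Hz, appears at 32 Hz.

32 Hz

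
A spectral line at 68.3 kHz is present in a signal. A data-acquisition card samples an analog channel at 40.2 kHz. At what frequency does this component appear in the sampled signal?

12.1 kHz

68.3 kHz mod fs = 28.1 kHz.
28.1 kHz > fs/2 = 20.1 kHz, folds to fs − 28.1 kHz = 12.1 kHz.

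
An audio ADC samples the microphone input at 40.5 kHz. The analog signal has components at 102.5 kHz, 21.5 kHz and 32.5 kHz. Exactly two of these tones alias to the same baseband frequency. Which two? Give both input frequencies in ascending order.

fs/2 = 20.25 kHz.
102.5 kHz mod fs = 21.5 kHz.
21.5 kHz > fs/2 = 20.25 kHz, folds to fs − 21.5 kHz = 19 kHz.
21.5 kHz > fs/2 = 20.25 kHz, folds to fs − 21.5 kHz = 19 kHz.
32.5 kHz > fs/2 = 20.25 kHz, folds to fs − 32.5 kHz = 8 kHz.
21.5 kHz and 102.5 kHz both map to 19 kHz.

21.5 kHz, 102.5 kHz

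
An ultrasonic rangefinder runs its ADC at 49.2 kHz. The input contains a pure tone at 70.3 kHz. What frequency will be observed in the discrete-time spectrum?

70.3 kHz mod fs = 21.1 kHz.
21.1 kHz ≤ fs/2 = 24.6 kHz, appears at 21.1 kHz.

21.1 kHz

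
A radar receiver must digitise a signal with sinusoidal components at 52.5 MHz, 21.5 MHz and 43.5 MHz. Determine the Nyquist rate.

105 MHz

Highest-frequency component: 52.5 MHz.
Nyquist rate = 2 × 52.5 MHz = 105 MHz.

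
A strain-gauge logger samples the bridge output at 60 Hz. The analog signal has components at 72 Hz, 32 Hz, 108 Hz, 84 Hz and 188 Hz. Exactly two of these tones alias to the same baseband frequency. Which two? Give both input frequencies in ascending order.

fs/2 = 30 Hz.
72 Hz mod fs = 12 Hz.
12 Hz ≤ fs/2 = 30 Hz, appears at 12 Hz.
32 Hz > fs/2 = 30 Hz, folds to fs − 32 Hz = 28 Hz.
108 Hz mod fs = 48 Hz.
48 Hz > fs/2 = 30 Hz, folds to fs − 48 Hz = 12 Hz.
84 Hz mod fs = 24 Hz.
24 Hz ≤ fs/2 = 30 Hz, appears at 24 Hz.
188 Hz mod fs = 8 Hz.
8 Hz ≤ fs/2 = 30 Hz, appears at 8 Hz.
72 Hz and 108 Hz both map to 12 Hz.

72 Hz, 108 Hz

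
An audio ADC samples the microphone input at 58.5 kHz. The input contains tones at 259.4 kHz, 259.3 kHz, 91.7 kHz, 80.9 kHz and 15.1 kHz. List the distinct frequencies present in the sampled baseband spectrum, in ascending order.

fs/2 = 29.25 kHz.
259.4 kHz mod fs = 25.4 kHz.
25.4 kHz ≤ fs/2 = 29.25 kHz, appears at 25.4 kHz.
259.3 kHz mod fs = 25.3 kHz.
25.3 kHz ≤ fs/2 = 29.25 kHz, appears at 25.3 kHz.
91.7 kHz mod fs = 33.2 kHz.
33.2 kHz > fs/2 = 29.25 kHz, folds to fs − 33.2 kHz = 25.3 kHz.
80.9 kHz mod fs = 22.4 kHz.
22.4 kHz ≤ fs/2 = 29.25 kHz, appears at 22.4 kHz.
15.1 kHz ≤ fs/2 = 29.25 kHz, passes unchanged.
Distinct values: {15.1 kHz, 22.4 kHz, 25.3 kHz, 25.4 kHz}.

15.1 kHz, 22.4 kHz, 25.3 kHz, 25.4 kHz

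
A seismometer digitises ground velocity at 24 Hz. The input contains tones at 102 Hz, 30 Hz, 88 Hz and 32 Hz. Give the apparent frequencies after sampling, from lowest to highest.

fs/2 = 12 Hz.
102 Hz mod fs = 6 Hz.
6 Hz ≤ fs/2 = 12 Hz, appears at 6 Hz.
30 Hz mod fs = 6 Hz.
6 Hz ≤ fs/2 = 12 Hz, appears at 6 Hz.
88 Hz mod fs = 16 Hz.
16 Hz > fs/2 = 12 Hz, folds to fs − 16 Hz = 8 Hz.
32 Hz mod fs = 8 Hz.
8 Hz ≤ fs/2 = 12 Hz, appears at 8 Hz.
Distinct values: {6 Hz, 8 Hz}.

6 Hz, 8 Hz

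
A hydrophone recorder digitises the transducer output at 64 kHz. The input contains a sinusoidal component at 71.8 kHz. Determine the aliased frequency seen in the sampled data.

71.8 kHz mod fs = 7.8 kHz.
7.8 kHz ≤ fs/2 = 32 kHz, appears at 7.8 kHz.

7.8 kHz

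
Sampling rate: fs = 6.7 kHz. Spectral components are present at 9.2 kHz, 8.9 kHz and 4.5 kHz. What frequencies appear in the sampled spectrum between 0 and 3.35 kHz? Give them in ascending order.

fs/2 = 3.35 kHz.
9.2 kHz mod fs = 2.5 kHz.
2.5 kHz ≤ fs/2 = 3.35 kHz, appears at 2.5 kHz.
8.9 kHz mod fs = 2.2 kHz.
2.2 kHz ≤ fs/2 = 3.35 kHz, appears at 2.2 kHz.
4.5 kHz > fs/2 = 3.35 kHz, folds to fs − 4.5 kHz = 2.2 kHz.
Distinct values: {2.2 kHz, 2.5 kHz}.

2.2 kHz, 2.5 kHz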